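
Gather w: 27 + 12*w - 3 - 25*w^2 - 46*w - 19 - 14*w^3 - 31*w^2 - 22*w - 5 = -14*w^3 - 56*w^2 - 56*w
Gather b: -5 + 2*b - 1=2*b - 6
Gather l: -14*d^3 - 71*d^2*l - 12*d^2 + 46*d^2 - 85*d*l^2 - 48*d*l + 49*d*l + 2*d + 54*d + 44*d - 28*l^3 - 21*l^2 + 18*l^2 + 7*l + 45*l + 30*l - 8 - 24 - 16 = -14*d^3 + 34*d^2 + 100*d - 28*l^3 + l^2*(-85*d - 3) + l*(-71*d^2 + d + 82) - 48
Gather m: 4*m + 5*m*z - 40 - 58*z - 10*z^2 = m*(5*z + 4) - 10*z^2 - 58*z - 40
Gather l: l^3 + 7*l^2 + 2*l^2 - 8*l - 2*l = l^3 + 9*l^2 - 10*l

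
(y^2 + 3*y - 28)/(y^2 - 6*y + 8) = (y + 7)/(y - 2)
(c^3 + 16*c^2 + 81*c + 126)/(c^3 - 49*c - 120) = (c^2 + 13*c + 42)/(c^2 - 3*c - 40)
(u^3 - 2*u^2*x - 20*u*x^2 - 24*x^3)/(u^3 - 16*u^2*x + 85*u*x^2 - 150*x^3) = (u^2 + 4*u*x + 4*x^2)/(u^2 - 10*u*x + 25*x^2)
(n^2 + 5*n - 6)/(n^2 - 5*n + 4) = (n + 6)/(n - 4)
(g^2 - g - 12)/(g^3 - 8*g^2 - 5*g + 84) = 1/(g - 7)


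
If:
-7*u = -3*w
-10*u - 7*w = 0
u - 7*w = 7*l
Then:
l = 0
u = 0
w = 0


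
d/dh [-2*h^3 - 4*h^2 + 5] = 2*h*(-3*h - 4)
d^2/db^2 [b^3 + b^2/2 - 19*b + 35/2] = 6*b + 1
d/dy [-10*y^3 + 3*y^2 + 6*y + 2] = -30*y^2 + 6*y + 6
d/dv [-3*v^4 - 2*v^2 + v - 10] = -12*v^3 - 4*v + 1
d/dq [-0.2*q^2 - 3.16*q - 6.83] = -0.4*q - 3.16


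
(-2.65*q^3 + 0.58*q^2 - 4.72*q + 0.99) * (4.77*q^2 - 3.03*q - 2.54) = -12.6405*q^5 + 10.7961*q^4 - 17.5408*q^3 + 17.5507*q^2 + 8.9891*q - 2.5146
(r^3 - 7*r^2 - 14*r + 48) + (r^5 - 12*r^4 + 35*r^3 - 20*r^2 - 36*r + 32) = r^5 - 12*r^4 + 36*r^3 - 27*r^2 - 50*r + 80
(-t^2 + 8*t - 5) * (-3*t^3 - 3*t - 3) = 3*t^5 - 24*t^4 + 18*t^3 - 21*t^2 - 9*t + 15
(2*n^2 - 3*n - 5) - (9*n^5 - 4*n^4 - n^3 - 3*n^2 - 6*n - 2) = -9*n^5 + 4*n^4 + n^3 + 5*n^2 + 3*n - 3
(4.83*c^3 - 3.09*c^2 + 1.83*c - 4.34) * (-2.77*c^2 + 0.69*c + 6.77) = -13.3791*c^5 + 11.892*c^4 + 25.4979*c^3 - 7.6348*c^2 + 9.3945*c - 29.3818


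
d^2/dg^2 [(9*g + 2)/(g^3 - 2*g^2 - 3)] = 2*(-g^2*(3*g - 4)^2*(9*g + 2) + (-27*g^2 + 36*g - (3*g - 2)*(9*g + 2))*(-g^3 + 2*g^2 + 3))/(-g^3 + 2*g^2 + 3)^3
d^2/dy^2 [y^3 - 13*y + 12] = 6*y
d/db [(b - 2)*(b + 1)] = 2*b - 1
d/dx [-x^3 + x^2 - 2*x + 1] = -3*x^2 + 2*x - 2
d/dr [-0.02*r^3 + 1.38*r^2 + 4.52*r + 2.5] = -0.06*r^2 + 2.76*r + 4.52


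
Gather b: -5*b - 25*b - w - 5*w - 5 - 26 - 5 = -30*b - 6*w - 36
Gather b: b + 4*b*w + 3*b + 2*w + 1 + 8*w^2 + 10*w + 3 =b*(4*w + 4) + 8*w^2 + 12*w + 4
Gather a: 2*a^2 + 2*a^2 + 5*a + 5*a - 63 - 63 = 4*a^2 + 10*a - 126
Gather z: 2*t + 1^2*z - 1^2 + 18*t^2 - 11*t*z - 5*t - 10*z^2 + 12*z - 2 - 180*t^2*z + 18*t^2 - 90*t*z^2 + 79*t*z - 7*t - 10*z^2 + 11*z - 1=36*t^2 - 10*t + z^2*(-90*t - 20) + z*(-180*t^2 + 68*t + 24) - 4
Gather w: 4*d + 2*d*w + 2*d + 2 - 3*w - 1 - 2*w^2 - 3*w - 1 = 6*d - 2*w^2 + w*(2*d - 6)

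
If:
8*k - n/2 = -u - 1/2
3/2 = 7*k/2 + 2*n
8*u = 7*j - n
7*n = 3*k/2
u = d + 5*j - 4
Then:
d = 31579/1540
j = -3083/770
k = 21/55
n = 9/110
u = -773/220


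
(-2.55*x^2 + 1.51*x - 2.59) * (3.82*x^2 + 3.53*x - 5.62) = -9.741*x^4 - 3.2333*x^3 + 9.7675*x^2 - 17.6289*x + 14.5558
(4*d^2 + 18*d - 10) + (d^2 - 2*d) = 5*d^2 + 16*d - 10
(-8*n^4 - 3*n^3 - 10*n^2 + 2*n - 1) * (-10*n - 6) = 80*n^5 + 78*n^4 + 118*n^3 + 40*n^2 - 2*n + 6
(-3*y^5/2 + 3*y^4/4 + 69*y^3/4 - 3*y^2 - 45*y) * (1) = -3*y^5/2 + 3*y^4/4 + 69*y^3/4 - 3*y^2 - 45*y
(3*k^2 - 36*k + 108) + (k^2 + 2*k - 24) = 4*k^2 - 34*k + 84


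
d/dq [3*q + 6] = 3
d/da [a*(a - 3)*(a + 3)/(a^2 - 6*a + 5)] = (a^4 - 12*a^3 + 24*a^2 - 45)/(a^4 - 12*a^3 + 46*a^2 - 60*a + 25)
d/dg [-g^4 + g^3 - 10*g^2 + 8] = g*(-4*g^2 + 3*g - 20)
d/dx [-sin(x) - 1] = -cos(x)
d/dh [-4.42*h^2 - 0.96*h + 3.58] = -8.84*h - 0.96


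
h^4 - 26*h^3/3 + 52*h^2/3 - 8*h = h*(h - 6)*(h - 2)*(h - 2/3)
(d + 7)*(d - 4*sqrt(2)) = d^2 - 4*sqrt(2)*d + 7*d - 28*sqrt(2)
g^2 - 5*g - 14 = (g - 7)*(g + 2)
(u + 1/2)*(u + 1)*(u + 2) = u^3 + 7*u^2/2 + 7*u/2 + 1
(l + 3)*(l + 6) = l^2 + 9*l + 18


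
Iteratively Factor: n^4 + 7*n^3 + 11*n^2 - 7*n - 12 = (n + 1)*(n^3 + 6*n^2 + 5*n - 12) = (n + 1)*(n + 4)*(n^2 + 2*n - 3) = (n + 1)*(n + 3)*(n + 4)*(n - 1)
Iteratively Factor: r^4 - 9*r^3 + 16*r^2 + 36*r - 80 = (r - 4)*(r^3 - 5*r^2 - 4*r + 20) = (r - 5)*(r - 4)*(r^2 - 4) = (r - 5)*(r - 4)*(r + 2)*(r - 2)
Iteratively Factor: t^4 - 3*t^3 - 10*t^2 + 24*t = (t)*(t^3 - 3*t^2 - 10*t + 24) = t*(t - 2)*(t^2 - t - 12) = t*(t - 2)*(t + 3)*(t - 4)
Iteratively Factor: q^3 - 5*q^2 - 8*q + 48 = (q - 4)*(q^2 - q - 12) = (q - 4)^2*(q + 3)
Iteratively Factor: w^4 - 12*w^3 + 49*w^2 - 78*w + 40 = (w - 1)*(w^3 - 11*w^2 + 38*w - 40) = (w - 4)*(w - 1)*(w^2 - 7*w + 10) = (w - 4)*(w - 2)*(w - 1)*(w - 5)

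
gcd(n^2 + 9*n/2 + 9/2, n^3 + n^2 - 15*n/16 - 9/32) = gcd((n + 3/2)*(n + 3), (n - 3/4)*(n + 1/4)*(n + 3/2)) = n + 3/2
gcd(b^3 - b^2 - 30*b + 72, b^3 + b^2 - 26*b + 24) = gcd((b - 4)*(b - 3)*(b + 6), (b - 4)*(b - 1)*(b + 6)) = b^2 + 2*b - 24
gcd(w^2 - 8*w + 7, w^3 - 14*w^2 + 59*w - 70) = w - 7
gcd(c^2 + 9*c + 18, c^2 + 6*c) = c + 6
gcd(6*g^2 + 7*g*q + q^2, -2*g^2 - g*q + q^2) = g + q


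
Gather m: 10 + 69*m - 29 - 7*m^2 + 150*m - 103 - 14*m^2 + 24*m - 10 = -21*m^2 + 243*m - 132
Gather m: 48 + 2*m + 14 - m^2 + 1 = -m^2 + 2*m + 63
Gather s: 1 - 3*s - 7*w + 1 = -3*s - 7*w + 2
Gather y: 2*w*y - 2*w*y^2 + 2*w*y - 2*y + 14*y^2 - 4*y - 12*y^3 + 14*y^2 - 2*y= -12*y^3 + y^2*(28 - 2*w) + y*(4*w - 8)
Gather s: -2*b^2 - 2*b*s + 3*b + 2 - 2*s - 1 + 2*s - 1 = -2*b^2 - 2*b*s + 3*b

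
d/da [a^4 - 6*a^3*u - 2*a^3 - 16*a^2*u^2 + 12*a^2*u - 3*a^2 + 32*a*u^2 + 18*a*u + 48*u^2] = 4*a^3 - 18*a^2*u - 6*a^2 - 32*a*u^2 + 24*a*u - 6*a + 32*u^2 + 18*u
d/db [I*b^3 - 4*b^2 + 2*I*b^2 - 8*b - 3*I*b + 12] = 3*I*b^2 + 4*b*(-2 + I) - 8 - 3*I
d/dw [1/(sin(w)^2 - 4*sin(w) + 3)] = 2*(2 - sin(w))*cos(w)/(sin(w)^2 - 4*sin(w) + 3)^2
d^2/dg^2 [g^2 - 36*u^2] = 2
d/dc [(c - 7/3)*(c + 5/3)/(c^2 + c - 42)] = (15*c^2 - 686*c + 287)/(9*(c^4 + 2*c^3 - 83*c^2 - 84*c + 1764))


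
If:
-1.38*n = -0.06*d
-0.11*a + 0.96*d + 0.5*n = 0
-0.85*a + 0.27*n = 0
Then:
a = 0.00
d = 0.00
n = 0.00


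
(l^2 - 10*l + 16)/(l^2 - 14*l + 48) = (l - 2)/(l - 6)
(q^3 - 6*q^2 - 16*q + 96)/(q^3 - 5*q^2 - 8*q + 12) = (q^2 - 16)/(q^2 + q - 2)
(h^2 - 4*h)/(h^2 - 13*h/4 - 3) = 4*h/(4*h + 3)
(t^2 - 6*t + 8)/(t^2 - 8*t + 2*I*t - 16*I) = (t^2 - 6*t + 8)/(t^2 + 2*t*(-4 + I) - 16*I)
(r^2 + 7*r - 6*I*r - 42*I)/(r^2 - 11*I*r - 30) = (r + 7)/(r - 5*I)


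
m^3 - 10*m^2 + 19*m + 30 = (m - 6)*(m - 5)*(m + 1)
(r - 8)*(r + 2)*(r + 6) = r^3 - 52*r - 96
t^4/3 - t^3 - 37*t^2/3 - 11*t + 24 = (t/3 + 1)*(t - 8)*(t - 1)*(t + 3)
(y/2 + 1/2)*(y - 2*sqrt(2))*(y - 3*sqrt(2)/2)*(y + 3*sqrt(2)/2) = y^4/2 - sqrt(2)*y^3 + y^3/2 - 9*y^2/4 - sqrt(2)*y^2 - 9*y/4 + 9*sqrt(2)*y/2 + 9*sqrt(2)/2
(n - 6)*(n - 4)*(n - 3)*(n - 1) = n^4 - 14*n^3 + 67*n^2 - 126*n + 72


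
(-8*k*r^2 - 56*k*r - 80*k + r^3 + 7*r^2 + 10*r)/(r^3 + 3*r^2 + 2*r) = (-8*k*r - 40*k + r^2 + 5*r)/(r*(r + 1))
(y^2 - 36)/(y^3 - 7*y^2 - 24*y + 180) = (y + 6)/(y^2 - y - 30)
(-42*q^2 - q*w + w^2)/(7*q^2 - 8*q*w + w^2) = (-6*q - w)/(q - w)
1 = 1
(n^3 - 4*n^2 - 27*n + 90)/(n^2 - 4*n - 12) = (n^2 + 2*n - 15)/(n + 2)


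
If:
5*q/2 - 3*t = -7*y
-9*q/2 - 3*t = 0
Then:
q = -y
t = 3*y/2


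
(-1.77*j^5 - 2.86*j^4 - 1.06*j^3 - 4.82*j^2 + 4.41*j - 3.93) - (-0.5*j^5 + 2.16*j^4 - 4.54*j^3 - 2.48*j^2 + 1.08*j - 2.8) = -1.27*j^5 - 5.02*j^4 + 3.48*j^3 - 2.34*j^2 + 3.33*j - 1.13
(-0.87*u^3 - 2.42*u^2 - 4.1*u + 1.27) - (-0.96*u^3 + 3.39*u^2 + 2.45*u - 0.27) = 0.09*u^3 - 5.81*u^2 - 6.55*u + 1.54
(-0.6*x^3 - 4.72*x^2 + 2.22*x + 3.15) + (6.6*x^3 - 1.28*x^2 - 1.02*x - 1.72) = 6.0*x^3 - 6.0*x^2 + 1.2*x + 1.43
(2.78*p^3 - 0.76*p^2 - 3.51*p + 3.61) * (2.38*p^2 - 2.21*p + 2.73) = 6.6164*p^5 - 7.9526*p^4 + 0.9152*p^3 + 14.2741*p^2 - 17.5604*p + 9.8553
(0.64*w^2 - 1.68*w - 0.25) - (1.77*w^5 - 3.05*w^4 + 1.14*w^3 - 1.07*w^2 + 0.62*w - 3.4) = -1.77*w^5 + 3.05*w^4 - 1.14*w^3 + 1.71*w^2 - 2.3*w + 3.15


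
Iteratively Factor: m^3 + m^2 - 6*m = (m - 2)*(m^2 + 3*m) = (m - 2)*(m + 3)*(m)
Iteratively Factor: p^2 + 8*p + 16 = (p + 4)*(p + 4)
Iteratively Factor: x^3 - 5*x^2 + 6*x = (x - 3)*(x^2 - 2*x) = x*(x - 3)*(x - 2)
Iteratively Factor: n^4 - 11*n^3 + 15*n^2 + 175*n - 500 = (n - 5)*(n^3 - 6*n^2 - 15*n + 100) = (n - 5)^2*(n^2 - n - 20) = (n - 5)^3*(n + 4)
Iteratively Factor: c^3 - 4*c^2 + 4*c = (c)*(c^2 - 4*c + 4) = c*(c - 2)*(c - 2)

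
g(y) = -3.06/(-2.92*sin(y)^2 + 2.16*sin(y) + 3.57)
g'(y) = -3.06*(5.84*sin(y)*cos(y) - 2.16*cos(y))/(-2.92*sin(y)^2 + 2.16*sin(y) + 3.57)^2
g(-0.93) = 80.79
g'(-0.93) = 8724.56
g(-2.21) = 68.94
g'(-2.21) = -6344.61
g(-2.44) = -3.19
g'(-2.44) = -15.06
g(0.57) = -0.79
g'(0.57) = -0.17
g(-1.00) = 9.71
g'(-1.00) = 117.76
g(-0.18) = -0.99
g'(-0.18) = 1.01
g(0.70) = -0.82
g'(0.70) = -0.27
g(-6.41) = -0.94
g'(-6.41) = 0.83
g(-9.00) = -1.40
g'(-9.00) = -2.67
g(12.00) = -1.95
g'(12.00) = 5.54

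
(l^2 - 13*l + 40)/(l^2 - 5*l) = (l - 8)/l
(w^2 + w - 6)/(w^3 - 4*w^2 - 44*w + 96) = (w + 3)/(w^2 - 2*w - 48)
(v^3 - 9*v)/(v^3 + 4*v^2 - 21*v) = (v + 3)/(v + 7)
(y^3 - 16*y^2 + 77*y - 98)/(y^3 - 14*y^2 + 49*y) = (y - 2)/y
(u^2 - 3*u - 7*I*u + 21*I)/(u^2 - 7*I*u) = (u - 3)/u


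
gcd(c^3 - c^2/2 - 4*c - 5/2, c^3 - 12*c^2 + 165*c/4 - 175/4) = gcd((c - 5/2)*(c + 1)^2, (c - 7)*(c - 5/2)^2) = c - 5/2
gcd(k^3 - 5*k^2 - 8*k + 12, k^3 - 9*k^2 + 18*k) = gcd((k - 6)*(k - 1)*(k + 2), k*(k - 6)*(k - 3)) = k - 6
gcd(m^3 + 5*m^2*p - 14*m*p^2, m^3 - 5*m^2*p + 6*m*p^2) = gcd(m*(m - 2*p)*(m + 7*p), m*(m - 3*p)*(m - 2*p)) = -m^2 + 2*m*p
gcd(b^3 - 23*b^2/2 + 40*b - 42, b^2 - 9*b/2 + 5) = b - 2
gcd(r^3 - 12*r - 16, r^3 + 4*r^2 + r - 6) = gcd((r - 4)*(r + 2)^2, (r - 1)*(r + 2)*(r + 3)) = r + 2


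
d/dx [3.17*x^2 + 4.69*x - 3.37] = 6.34*x + 4.69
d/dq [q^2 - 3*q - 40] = 2*q - 3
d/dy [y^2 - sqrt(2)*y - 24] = 2*y - sqrt(2)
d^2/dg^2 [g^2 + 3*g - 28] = 2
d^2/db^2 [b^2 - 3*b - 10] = 2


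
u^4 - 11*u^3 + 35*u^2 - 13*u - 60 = (u - 5)*(u - 4)*(u - 3)*(u + 1)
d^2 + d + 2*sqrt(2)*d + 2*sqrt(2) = (d + 1)*(d + 2*sqrt(2))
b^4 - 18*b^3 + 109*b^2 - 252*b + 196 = (b - 7)^2*(b - 2)^2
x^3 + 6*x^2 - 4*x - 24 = (x - 2)*(x + 2)*(x + 6)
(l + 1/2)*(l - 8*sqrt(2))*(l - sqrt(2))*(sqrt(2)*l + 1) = sqrt(2)*l^4 - 17*l^3 + sqrt(2)*l^3/2 - 17*l^2/2 + 7*sqrt(2)*l^2 + 7*sqrt(2)*l/2 + 16*l + 8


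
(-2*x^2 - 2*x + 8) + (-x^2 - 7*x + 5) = -3*x^2 - 9*x + 13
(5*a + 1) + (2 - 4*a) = a + 3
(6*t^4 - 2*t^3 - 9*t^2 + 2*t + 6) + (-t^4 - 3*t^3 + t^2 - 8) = 5*t^4 - 5*t^3 - 8*t^2 + 2*t - 2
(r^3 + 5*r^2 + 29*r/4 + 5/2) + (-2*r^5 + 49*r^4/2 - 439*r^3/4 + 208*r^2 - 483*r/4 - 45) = -2*r^5 + 49*r^4/2 - 435*r^3/4 + 213*r^2 - 227*r/2 - 85/2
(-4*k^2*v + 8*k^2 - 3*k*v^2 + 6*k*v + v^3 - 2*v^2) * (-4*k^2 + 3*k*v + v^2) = 16*k^4*v - 32*k^4 - 17*k^2*v^3 + 34*k^2*v^2 + v^5 - 2*v^4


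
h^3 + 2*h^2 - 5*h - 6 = (h - 2)*(h + 1)*(h + 3)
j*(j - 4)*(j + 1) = j^3 - 3*j^2 - 4*j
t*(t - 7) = t^2 - 7*t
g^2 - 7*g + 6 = (g - 6)*(g - 1)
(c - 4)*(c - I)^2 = c^3 - 4*c^2 - 2*I*c^2 - c + 8*I*c + 4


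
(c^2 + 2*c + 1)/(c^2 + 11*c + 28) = (c^2 + 2*c + 1)/(c^2 + 11*c + 28)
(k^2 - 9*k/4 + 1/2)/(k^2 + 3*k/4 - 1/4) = (k - 2)/(k + 1)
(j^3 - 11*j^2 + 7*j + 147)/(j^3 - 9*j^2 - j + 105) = (j - 7)/(j - 5)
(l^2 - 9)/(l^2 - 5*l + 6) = (l + 3)/(l - 2)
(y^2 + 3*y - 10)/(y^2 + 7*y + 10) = (y - 2)/(y + 2)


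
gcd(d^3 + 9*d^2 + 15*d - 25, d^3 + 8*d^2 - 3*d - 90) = d + 5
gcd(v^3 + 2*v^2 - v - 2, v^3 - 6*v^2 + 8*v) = 1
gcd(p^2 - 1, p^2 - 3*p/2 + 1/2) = p - 1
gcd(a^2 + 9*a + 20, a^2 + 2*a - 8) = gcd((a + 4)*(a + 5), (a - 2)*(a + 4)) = a + 4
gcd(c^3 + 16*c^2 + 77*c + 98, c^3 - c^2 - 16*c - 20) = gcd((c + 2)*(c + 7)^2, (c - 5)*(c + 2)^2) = c + 2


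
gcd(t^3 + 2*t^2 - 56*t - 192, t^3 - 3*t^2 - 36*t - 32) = t^2 - 4*t - 32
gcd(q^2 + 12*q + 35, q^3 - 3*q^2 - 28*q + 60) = q + 5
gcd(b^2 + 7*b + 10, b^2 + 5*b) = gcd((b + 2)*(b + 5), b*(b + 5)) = b + 5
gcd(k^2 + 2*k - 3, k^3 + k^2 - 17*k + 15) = k - 1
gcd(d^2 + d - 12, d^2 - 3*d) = d - 3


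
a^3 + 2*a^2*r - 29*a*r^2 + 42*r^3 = (a - 3*r)*(a - 2*r)*(a + 7*r)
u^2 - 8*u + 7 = (u - 7)*(u - 1)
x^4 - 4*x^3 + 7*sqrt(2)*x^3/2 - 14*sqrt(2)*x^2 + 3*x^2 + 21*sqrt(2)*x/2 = x*(x - 3)*(x - 1)*(x + 7*sqrt(2)/2)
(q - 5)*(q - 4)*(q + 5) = q^3 - 4*q^2 - 25*q + 100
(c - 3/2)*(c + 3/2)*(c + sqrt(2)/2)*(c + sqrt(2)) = c^4 + 3*sqrt(2)*c^3/2 - 5*c^2/4 - 27*sqrt(2)*c/8 - 9/4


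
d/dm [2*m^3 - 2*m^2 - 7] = 2*m*(3*m - 2)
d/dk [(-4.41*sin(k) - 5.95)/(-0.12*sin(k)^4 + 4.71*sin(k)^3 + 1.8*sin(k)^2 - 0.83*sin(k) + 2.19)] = (-1.5876*sin(k)^4 + 38.6862*sin(k)^3 + 92.0115*sin(k)^2 + 21.42*sin(k) - 14.5964)*cos(k)/(0.0144*sin(k)^8 - 1.1304*sin(k)^7 + 21.7521*sin(k)^6 + 17.1552*sin(k)^5 - 5.1042*sin(k)^4 + 17.6418*sin(k)^3 + 8.5729*sin(k)^2 - 3.6354*sin(k) + 4.7961)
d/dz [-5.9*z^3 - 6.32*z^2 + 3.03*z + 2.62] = -17.7*z^2 - 12.64*z + 3.03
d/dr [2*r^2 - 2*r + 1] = 4*r - 2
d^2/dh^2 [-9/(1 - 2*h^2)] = 36*(6*h^2 + 1)/(2*h^2 - 1)^3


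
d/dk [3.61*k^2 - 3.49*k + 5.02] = 7.22*k - 3.49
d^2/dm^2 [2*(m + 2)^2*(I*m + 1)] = 12*I*m + 4 + 16*I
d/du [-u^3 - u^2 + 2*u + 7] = -3*u^2 - 2*u + 2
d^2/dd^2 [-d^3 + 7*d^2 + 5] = 14 - 6*d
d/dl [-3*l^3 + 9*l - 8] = 9 - 9*l^2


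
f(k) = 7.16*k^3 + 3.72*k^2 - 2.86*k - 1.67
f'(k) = 21.48*k^2 + 7.44*k - 2.86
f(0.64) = -0.10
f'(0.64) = 10.70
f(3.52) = 346.63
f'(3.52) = 289.47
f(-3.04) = -159.75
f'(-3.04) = 173.03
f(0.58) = -0.68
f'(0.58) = 8.68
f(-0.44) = -0.30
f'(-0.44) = -1.98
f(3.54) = 352.45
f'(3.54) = 292.66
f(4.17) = 570.27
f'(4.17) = 401.68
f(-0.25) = -0.83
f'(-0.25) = -3.38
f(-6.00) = -1397.15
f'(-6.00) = 725.78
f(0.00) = -1.67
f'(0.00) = -2.86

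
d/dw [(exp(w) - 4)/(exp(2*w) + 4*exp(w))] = (-exp(2*w) + 8*exp(w) + 16)*exp(-w)/(exp(2*w) + 8*exp(w) + 16)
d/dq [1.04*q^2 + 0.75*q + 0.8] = 2.08*q + 0.75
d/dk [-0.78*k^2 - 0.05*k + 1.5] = -1.56*k - 0.05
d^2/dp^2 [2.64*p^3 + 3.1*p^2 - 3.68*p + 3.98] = 15.84*p + 6.2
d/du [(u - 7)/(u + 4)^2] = (18 - u)/(u + 4)^3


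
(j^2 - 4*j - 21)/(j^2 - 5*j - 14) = (j + 3)/(j + 2)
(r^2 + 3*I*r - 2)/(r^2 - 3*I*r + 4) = (r + 2*I)/(r - 4*I)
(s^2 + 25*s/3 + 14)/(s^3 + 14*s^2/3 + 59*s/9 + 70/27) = 9*(s + 6)/(9*s^2 + 21*s + 10)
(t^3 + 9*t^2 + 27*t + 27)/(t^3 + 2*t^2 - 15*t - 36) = (t + 3)/(t - 4)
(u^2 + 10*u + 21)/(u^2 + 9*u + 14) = (u + 3)/(u + 2)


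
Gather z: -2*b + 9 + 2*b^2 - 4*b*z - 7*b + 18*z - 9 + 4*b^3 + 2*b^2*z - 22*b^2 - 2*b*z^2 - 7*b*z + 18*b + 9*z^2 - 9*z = 4*b^3 - 20*b^2 + 9*b + z^2*(9 - 2*b) + z*(2*b^2 - 11*b + 9)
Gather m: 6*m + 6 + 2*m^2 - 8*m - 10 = 2*m^2 - 2*m - 4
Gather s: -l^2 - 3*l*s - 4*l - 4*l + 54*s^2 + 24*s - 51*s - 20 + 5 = -l^2 - 8*l + 54*s^2 + s*(-3*l - 27) - 15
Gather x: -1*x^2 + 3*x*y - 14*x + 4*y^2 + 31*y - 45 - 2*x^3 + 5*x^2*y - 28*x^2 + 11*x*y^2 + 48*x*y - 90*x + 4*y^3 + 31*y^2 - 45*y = -2*x^3 + x^2*(5*y - 29) + x*(11*y^2 + 51*y - 104) + 4*y^3 + 35*y^2 - 14*y - 45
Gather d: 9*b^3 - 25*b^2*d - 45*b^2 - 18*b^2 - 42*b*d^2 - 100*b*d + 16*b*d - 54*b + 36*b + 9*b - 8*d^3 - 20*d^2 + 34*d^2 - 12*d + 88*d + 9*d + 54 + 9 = 9*b^3 - 63*b^2 - 9*b - 8*d^3 + d^2*(14 - 42*b) + d*(-25*b^2 - 84*b + 85) + 63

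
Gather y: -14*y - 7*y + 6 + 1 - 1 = 6 - 21*y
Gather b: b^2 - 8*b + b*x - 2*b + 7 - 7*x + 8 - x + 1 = b^2 + b*(x - 10) - 8*x + 16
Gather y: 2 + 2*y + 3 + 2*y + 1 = 4*y + 6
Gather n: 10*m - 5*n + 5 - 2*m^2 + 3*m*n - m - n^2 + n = -2*m^2 + 9*m - n^2 + n*(3*m - 4) + 5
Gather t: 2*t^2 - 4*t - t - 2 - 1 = 2*t^2 - 5*t - 3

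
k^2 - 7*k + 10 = (k - 5)*(k - 2)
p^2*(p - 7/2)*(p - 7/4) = p^4 - 21*p^3/4 + 49*p^2/8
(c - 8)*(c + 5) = c^2 - 3*c - 40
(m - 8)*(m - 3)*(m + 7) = m^3 - 4*m^2 - 53*m + 168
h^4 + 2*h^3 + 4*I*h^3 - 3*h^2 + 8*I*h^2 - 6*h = h*(h + 2)*(h + I)*(h + 3*I)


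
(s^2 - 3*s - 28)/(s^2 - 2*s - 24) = (s - 7)/(s - 6)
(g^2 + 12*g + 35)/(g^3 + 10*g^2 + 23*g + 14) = (g + 5)/(g^2 + 3*g + 2)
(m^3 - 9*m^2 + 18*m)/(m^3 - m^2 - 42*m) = (-m^2 + 9*m - 18)/(-m^2 + m + 42)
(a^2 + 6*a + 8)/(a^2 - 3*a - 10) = (a + 4)/(a - 5)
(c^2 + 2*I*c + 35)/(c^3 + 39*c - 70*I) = 1/(c - 2*I)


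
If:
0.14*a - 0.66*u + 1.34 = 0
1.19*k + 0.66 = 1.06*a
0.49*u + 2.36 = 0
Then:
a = -32.28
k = -29.31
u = -4.82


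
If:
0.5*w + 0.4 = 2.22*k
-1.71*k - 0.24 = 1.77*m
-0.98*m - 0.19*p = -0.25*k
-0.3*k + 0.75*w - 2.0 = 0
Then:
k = 0.86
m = -0.96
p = 6.10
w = 3.01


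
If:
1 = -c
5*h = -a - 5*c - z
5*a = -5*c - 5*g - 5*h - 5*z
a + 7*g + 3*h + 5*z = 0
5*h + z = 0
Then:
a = 5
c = -1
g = 34/3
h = 23/6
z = -115/6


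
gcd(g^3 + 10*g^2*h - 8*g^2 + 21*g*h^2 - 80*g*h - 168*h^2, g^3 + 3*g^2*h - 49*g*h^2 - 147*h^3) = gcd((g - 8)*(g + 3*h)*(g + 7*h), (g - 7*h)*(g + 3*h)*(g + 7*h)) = g^2 + 10*g*h + 21*h^2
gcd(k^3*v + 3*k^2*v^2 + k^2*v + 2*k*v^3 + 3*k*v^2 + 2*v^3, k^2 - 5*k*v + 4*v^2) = 1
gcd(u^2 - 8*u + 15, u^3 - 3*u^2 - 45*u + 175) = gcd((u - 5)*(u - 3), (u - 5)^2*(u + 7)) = u - 5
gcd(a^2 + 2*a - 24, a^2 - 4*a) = a - 4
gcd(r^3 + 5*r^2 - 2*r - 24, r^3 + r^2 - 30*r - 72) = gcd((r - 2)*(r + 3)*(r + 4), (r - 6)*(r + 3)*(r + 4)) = r^2 + 7*r + 12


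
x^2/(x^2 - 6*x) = x/(x - 6)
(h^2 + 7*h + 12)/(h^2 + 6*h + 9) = (h + 4)/(h + 3)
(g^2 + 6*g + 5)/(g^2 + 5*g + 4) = (g + 5)/(g + 4)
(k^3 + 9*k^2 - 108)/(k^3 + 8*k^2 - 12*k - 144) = (k - 3)/(k - 4)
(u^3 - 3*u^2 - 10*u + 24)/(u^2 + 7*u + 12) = (u^2 - 6*u + 8)/(u + 4)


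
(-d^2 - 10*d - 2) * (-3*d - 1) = 3*d^3 + 31*d^2 + 16*d + 2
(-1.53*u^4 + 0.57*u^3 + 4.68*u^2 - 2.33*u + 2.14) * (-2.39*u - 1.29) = 3.6567*u^5 + 0.6114*u^4 - 11.9205*u^3 - 0.468499999999999*u^2 - 2.1089*u - 2.7606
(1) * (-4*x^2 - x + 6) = -4*x^2 - x + 6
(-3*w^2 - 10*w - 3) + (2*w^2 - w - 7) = -w^2 - 11*w - 10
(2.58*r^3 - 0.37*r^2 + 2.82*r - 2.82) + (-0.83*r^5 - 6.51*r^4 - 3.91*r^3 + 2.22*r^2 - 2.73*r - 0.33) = -0.83*r^5 - 6.51*r^4 - 1.33*r^3 + 1.85*r^2 + 0.0899999999999999*r - 3.15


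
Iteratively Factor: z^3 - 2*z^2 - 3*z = (z + 1)*(z^2 - 3*z) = z*(z + 1)*(z - 3)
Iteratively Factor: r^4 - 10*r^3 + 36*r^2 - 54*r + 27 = (r - 3)*(r^3 - 7*r^2 + 15*r - 9) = (r - 3)*(r - 1)*(r^2 - 6*r + 9) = (r - 3)^2*(r - 1)*(r - 3)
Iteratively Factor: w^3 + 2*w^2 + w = (w + 1)*(w^2 + w) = (w + 1)^2*(w)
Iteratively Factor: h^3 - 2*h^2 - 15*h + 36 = (h + 4)*(h^2 - 6*h + 9) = (h - 3)*(h + 4)*(h - 3)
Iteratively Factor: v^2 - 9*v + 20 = (v - 4)*(v - 5)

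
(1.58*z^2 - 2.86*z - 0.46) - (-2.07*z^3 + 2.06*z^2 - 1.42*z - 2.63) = 2.07*z^3 - 0.48*z^2 - 1.44*z + 2.17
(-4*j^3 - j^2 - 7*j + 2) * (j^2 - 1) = -4*j^5 - j^4 - 3*j^3 + 3*j^2 + 7*j - 2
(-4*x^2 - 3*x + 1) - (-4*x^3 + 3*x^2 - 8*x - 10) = 4*x^3 - 7*x^2 + 5*x + 11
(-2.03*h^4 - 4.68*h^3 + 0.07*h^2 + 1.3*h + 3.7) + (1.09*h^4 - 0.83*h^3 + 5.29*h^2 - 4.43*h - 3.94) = -0.94*h^4 - 5.51*h^3 + 5.36*h^2 - 3.13*h - 0.24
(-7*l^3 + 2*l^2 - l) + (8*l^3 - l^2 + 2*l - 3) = l^3 + l^2 + l - 3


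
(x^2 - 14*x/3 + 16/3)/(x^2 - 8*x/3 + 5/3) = (3*x^2 - 14*x + 16)/(3*x^2 - 8*x + 5)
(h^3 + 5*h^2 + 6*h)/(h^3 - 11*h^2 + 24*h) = (h^2 + 5*h + 6)/(h^2 - 11*h + 24)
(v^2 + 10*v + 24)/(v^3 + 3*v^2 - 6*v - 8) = (v + 6)/(v^2 - v - 2)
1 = 1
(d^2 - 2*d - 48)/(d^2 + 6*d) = (d - 8)/d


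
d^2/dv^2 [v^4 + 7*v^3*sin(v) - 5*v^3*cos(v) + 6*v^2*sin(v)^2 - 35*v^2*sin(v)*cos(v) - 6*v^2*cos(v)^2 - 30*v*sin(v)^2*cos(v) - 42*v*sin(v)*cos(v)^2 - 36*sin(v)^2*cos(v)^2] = -7*v^3*sin(v) + 5*v^3*cos(v) + 30*v^2*sin(v) + 70*v^2*sin(2*v) + 42*v^2*cos(v) + 24*v^2*cos(2*v) + 12*v^2 + 105*v*sin(v)/2 + 48*v*sin(2*v) + 189*v*sin(3*v)/2 - 45*v*cos(v)/2 - 140*v*cos(2*v) - 135*v*cos(3*v)/2 + 15*sin(v) - 35*sin(2*v) - 45*sin(3*v) - 21*cos(v) - 144*cos(2*v)^2 - 12*cos(2*v) - 63*cos(3*v) + 72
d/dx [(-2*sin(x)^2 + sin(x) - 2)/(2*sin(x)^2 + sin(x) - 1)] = (6*sin(2*x) + cos(3*x))/((sin(x) + 1)^2*(2*sin(x) - 1)^2)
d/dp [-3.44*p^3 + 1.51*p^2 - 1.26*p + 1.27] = -10.32*p^2 + 3.02*p - 1.26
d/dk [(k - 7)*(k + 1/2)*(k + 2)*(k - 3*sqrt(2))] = 4*k^3 - 27*k^2/2 - 9*sqrt(2)*k^2 - 33*k + 27*sqrt(2)*k - 7 + 99*sqrt(2)/2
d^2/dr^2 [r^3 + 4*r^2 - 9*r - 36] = 6*r + 8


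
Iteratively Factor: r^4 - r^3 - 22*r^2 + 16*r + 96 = (r + 4)*(r^3 - 5*r^2 - 2*r + 24) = (r + 2)*(r + 4)*(r^2 - 7*r + 12) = (r - 3)*(r + 2)*(r + 4)*(r - 4)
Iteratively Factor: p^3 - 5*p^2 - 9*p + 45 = (p - 3)*(p^2 - 2*p - 15) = (p - 5)*(p - 3)*(p + 3)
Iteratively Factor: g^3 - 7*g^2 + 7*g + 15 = (g - 5)*(g^2 - 2*g - 3) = (g - 5)*(g + 1)*(g - 3)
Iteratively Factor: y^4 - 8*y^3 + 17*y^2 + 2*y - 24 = (y - 2)*(y^3 - 6*y^2 + 5*y + 12) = (y - 3)*(y - 2)*(y^2 - 3*y - 4) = (y - 4)*(y - 3)*(y - 2)*(y + 1)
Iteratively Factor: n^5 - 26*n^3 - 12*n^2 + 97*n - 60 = (n - 1)*(n^4 + n^3 - 25*n^2 - 37*n + 60) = (n - 5)*(n - 1)*(n^3 + 6*n^2 + 5*n - 12) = (n - 5)*(n - 1)^2*(n^2 + 7*n + 12) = (n - 5)*(n - 1)^2*(n + 3)*(n + 4)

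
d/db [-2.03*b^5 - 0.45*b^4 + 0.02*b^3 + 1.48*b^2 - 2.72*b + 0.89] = -10.15*b^4 - 1.8*b^3 + 0.06*b^2 + 2.96*b - 2.72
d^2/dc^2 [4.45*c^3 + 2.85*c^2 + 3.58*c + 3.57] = 26.7*c + 5.7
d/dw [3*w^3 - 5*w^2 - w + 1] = 9*w^2 - 10*w - 1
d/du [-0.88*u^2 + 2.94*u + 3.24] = 2.94 - 1.76*u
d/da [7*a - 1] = 7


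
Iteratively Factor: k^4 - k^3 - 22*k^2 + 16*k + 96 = (k + 2)*(k^3 - 3*k^2 - 16*k + 48) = (k - 4)*(k + 2)*(k^2 + k - 12) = (k - 4)*(k - 3)*(k + 2)*(k + 4)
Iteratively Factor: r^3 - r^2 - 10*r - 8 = (r + 2)*(r^2 - 3*r - 4) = (r - 4)*(r + 2)*(r + 1)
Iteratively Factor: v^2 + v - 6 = (v + 3)*(v - 2)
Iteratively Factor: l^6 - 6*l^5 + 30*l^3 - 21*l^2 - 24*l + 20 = (l + 1)*(l^5 - 7*l^4 + 7*l^3 + 23*l^2 - 44*l + 20) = (l + 1)*(l + 2)*(l^4 - 9*l^3 + 25*l^2 - 27*l + 10) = (l - 1)*(l + 1)*(l + 2)*(l^3 - 8*l^2 + 17*l - 10) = (l - 1)^2*(l + 1)*(l + 2)*(l^2 - 7*l + 10) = (l - 5)*(l - 1)^2*(l + 1)*(l + 2)*(l - 2)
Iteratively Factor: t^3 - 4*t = (t - 2)*(t^2 + 2*t) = t*(t - 2)*(t + 2)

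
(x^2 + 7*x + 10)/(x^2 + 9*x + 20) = (x + 2)/(x + 4)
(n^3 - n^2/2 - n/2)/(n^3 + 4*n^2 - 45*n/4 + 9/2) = 2*n*(2*n^2 - n - 1)/(4*n^3 + 16*n^2 - 45*n + 18)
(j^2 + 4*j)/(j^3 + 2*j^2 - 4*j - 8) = j*(j + 4)/(j^3 + 2*j^2 - 4*j - 8)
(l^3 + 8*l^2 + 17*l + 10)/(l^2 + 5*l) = l + 3 + 2/l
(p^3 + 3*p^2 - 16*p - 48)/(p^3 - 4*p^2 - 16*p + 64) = (p + 3)/(p - 4)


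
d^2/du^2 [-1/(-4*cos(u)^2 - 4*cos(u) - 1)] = 4*(4*sin(u)^2 + cos(u) + 2)/(2*cos(u) + 1)^4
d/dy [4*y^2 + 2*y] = 8*y + 2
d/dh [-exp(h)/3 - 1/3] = -exp(h)/3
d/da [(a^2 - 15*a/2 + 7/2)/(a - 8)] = (a^2 - 16*a + 113/2)/(a^2 - 16*a + 64)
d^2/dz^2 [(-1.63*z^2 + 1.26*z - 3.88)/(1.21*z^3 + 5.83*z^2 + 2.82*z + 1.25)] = (-4.772966*z^6 + 11.068596*z^5 + 18.533328*z^4 - 272.766054*z^3 - 822.294858*z^2 - 402.619668*z - 19.136374)/(1.771561*z^9 + 25.607109*z^8 + 135.765993*z^7 + 323.004418*z^6 + 369.320556*z^5 + 292.137351*z^4 + 151.402143*z^3 + 57.149625*z^2 + 13.21875*z + 1.953125)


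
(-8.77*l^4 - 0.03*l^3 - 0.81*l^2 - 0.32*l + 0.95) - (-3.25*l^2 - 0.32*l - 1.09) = -8.77*l^4 - 0.03*l^3 + 2.44*l^2 + 2.04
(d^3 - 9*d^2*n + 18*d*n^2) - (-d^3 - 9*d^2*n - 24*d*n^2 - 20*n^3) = 2*d^3 + 42*d*n^2 + 20*n^3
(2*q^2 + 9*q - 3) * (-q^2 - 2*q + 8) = -2*q^4 - 13*q^3 + q^2 + 78*q - 24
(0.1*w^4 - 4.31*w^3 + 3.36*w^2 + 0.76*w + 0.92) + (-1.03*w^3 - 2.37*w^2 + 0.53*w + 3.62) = 0.1*w^4 - 5.34*w^3 + 0.99*w^2 + 1.29*w + 4.54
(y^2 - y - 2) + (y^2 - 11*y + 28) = 2*y^2 - 12*y + 26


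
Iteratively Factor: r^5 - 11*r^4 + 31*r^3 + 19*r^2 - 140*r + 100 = (r - 5)*(r^4 - 6*r^3 + r^2 + 24*r - 20) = (r - 5)^2*(r^3 - r^2 - 4*r + 4) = (r - 5)^2*(r + 2)*(r^2 - 3*r + 2) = (r - 5)^2*(r - 1)*(r + 2)*(r - 2)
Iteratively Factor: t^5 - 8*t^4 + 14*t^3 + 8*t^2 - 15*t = (t)*(t^4 - 8*t^3 + 14*t^2 + 8*t - 15) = t*(t - 5)*(t^3 - 3*t^2 - t + 3) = t*(t - 5)*(t - 3)*(t^2 - 1) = t*(t - 5)*(t - 3)*(t + 1)*(t - 1)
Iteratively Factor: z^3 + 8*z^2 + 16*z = (z)*(z^2 + 8*z + 16) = z*(z + 4)*(z + 4)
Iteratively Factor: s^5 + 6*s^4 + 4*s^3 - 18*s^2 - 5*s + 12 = (s + 4)*(s^4 + 2*s^3 - 4*s^2 - 2*s + 3) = (s - 1)*(s + 4)*(s^3 + 3*s^2 - s - 3) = (s - 1)*(s + 1)*(s + 4)*(s^2 + 2*s - 3) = (s - 1)^2*(s + 1)*(s + 4)*(s + 3)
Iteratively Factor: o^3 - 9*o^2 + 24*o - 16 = (o - 4)*(o^2 - 5*o + 4) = (o - 4)^2*(o - 1)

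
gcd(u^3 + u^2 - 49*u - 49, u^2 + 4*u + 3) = u + 1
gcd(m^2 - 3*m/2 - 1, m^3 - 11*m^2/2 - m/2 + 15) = m - 2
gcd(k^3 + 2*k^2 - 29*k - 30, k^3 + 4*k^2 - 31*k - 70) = k - 5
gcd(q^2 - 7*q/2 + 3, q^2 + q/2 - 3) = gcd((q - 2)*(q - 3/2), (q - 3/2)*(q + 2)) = q - 3/2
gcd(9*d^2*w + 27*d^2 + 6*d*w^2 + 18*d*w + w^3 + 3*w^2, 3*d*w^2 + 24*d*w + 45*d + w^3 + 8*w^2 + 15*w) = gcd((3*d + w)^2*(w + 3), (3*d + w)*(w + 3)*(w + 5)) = 3*d*w + 9*d + w^2 + 3*w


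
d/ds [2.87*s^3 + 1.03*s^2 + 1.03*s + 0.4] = 8.61*s^2 + 2.06*s + 1.03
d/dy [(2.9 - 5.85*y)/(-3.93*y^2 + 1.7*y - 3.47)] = (-22.9905*y^2 + 22.794*y + 15.3695)/(15.4449*y^4 - 13.362*y^3 + 30.1642*y^2 - 11.798*y + 12.0409)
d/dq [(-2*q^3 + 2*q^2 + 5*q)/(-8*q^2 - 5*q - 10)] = 2*(8*q^4 + 10*q^3 + 45*q^2 - 20*q - 25)/(64*q^4 + 80*q^3 + 185*q^2 + 100*q + 100)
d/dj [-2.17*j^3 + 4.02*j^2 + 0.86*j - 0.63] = -6.51*j^2 + 8.04*j + 0.86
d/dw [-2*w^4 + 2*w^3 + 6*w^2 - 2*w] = -8*w^3 + 6*w^2 + 12*w - 2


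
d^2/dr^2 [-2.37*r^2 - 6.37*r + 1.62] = -4.74000000000000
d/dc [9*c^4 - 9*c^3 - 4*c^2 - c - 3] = 36*c^3 - 27*c^2 - 8*c - 1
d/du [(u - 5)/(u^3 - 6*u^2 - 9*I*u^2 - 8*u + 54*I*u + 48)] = (u^3 - 6*u^2 - 9*I*u^2 - 8*u + 54*I*u + (u - 5)*(-3*u^2 + 12*u + 18*I*u + 8 - 54*I) + 48)/(u^3 - 6*u^2 - 9*I*u^2 - 8*u + 54*I*u + 48)^2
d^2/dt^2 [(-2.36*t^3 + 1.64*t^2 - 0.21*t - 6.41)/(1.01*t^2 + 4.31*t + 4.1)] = (2.8421709430404e-14*t^4 - 82.840282*t^3 - 330.201846*t^2 - 400.232166*t - 122.499362)/(1.030301*t^6 + 13.189893*t^5 + 68.832813*t^4 + 187.149251*t^3 + 279.42033*t^2 + 217.3533*t + 68.921)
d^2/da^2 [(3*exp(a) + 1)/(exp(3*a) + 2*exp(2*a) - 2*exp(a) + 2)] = (12*exp(6*a) + 27*exp(5*a) + 58*exp(4*a) - 54*exp(3*a) - 102*exp(2*a) + 16)*exp(a)/(exp(9*a) + 6*exp(8*a) + 6*exp(7*a) - 10*exp(6*a) + 12*exp(5*a) + 24*exp(4*a) - 44*exp(3*a) + 48*exp(2*a) - 24*exp(a) + 8)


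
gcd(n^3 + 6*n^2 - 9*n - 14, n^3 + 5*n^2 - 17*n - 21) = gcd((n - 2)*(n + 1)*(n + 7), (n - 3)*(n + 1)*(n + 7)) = n^2 + 8*n + 7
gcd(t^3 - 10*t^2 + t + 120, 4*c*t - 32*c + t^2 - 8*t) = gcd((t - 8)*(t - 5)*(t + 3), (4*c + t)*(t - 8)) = t - 8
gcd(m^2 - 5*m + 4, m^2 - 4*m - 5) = 1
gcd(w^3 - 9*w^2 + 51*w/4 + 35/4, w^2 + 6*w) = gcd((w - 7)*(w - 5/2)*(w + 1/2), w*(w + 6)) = 1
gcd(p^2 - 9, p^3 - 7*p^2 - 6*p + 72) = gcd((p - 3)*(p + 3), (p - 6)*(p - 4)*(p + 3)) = p + 3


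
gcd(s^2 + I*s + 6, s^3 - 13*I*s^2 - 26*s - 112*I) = 1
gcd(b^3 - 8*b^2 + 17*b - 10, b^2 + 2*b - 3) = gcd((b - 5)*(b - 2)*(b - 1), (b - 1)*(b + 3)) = b - 1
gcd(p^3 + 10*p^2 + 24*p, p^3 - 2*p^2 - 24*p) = p^2 + 4*p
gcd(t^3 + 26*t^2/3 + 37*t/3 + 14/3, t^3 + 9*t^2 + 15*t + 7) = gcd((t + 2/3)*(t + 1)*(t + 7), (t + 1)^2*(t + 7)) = t^2 + 8*t + 7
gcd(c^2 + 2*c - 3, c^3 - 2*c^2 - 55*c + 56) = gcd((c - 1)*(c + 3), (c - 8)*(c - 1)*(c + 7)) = c - 1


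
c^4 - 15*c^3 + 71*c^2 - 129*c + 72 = (c - 8)*(c - 3)^2*(c - 1)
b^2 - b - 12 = (b - 4)*(b + 3)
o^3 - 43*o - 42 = (o - 7)*(o + 1)*(o + 6)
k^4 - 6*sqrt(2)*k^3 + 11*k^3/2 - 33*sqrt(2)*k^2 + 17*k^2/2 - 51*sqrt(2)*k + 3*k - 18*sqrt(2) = (k + 1/2)*(k + 2)*(k + 3)*(k - 6*sqrt(2))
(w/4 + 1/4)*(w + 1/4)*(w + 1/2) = w^3/4 + 7*w^2/16 + 7*w/32 + 1/32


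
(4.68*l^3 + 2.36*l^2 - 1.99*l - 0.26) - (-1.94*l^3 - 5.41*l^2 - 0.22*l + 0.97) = 6.62*l^3 + 7.77*l^2 - 1.77*l - 1.23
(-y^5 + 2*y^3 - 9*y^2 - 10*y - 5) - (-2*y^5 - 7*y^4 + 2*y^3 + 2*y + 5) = y^5 + 7*y^4 - 9*y^2 - 12*y - 10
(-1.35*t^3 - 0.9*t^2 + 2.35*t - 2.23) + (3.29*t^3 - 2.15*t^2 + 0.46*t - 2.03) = 1.94*t^3 - 3.05*t^2 + 2.81*t - 4.26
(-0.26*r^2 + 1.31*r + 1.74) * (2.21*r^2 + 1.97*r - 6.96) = -0.5746*r^4 + 2.3829*r^3 + 8.2357*r^2 - 5.6898*r - 12.1104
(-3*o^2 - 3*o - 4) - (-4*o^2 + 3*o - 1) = o^2 - 6*o - 3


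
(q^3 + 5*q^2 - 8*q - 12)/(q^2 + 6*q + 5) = (q^2 + 4*q - 12)/(q + 5)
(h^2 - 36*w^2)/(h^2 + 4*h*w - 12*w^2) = (-h + 6*w)/(-h + 2*w)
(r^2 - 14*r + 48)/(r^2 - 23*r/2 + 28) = 2*(r - 6)/(2*r - 7)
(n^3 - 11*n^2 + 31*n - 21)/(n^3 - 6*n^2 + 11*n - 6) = (n - 7)/(n - 2)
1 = 1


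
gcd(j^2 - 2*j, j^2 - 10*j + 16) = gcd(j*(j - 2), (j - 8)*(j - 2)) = j - 2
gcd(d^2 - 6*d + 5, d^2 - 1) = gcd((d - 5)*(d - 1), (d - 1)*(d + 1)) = d - 1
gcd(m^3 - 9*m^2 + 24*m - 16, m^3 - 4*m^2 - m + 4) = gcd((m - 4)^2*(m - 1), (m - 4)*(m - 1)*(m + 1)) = m^2 - 5*m + 4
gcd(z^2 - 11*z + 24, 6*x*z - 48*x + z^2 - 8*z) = z - 8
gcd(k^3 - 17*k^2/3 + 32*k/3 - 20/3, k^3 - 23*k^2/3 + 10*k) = k - 5/3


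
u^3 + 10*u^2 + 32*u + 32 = (u + 2)*(u + 4)^2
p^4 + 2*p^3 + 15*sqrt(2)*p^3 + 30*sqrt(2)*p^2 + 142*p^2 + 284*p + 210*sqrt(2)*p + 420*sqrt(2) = (p + 2)*(p + 3*sqrt(2))*(p + 5*sqrt(2))*(p + 7*sqrt(2))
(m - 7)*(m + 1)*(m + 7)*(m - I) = m^4 + m^3 - I*m^3 - 49*m^2 - I*m^2 - 49*m + 49*I*m + 49*I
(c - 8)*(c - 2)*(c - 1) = c^3 - 11*c^2 + 26*c - 16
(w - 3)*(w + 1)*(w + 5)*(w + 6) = w^4 + 9*w^3 + 5*w^2 - 93*w - 90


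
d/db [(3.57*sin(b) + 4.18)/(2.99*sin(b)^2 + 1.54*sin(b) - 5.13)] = (-24.9964*sin(b) + 5.33715*cos(2*b) - 30.08845)*cos(b)/(2.99*sin(b)^2 + 1.54*sin(b) - 5.13)^2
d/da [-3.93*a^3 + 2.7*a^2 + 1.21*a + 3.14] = -11.79*a^2 + 5.4*a + 1.21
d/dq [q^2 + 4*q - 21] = 2*q + 4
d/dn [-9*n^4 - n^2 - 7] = -36*n^3 - 2*n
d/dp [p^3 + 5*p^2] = p*(3*p + 10)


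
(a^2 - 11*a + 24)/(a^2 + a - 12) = (a - 8)/(a + 4)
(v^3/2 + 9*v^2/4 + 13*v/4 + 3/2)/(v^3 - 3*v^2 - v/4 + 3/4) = (2*v^3 + 9*v^2 + 13*v + 6)/(4*v^3 - 12*v^2 - v + 3)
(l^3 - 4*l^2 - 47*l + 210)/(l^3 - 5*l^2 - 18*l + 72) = (l^2 + 2*l - 35)/(l^2 + l - 12)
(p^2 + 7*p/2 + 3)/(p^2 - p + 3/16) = 8*(2*p^2 + 7*p + 6)/(16*p^2 - 16*p + 3)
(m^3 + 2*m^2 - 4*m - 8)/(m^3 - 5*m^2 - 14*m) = (m^2 - 4)/(m*(m - 7))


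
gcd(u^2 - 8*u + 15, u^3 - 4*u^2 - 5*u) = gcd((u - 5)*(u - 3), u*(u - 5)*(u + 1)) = u - 5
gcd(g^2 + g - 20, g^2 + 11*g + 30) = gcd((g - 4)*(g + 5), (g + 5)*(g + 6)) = g + 5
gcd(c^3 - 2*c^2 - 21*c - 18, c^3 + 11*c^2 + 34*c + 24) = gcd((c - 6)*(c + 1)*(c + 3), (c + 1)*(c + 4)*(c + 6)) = c + 1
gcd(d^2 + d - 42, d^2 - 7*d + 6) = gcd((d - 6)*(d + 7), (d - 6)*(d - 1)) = d - 6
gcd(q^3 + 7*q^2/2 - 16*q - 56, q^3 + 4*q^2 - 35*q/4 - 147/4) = q + 7/2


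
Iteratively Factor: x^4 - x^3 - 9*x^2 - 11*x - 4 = (x - 4)*(x^3 + 3*x^2 + 3*x + 1) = (x - 4)*(x + 1)*(x^2 + 2*x + 1) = (x - 4)*(x + 1)^2*(x + 1)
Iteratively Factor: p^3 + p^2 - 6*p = (p - 2)*(p^2 + 3*p) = p*(p - 2)*(p + 3)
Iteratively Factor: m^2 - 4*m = (m - 4)*(m)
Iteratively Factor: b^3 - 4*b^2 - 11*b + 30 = (b - 5)*(b^2 + b - 6) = (b - 5)*(b - 2)*(b + 3)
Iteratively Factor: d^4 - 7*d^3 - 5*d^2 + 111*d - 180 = (d - 3)*(d^3 - 4*d^2 - 17*d + 60) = (d - 3)*(d + 4)*(d^2 - 8*d + 15) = (d - 3)^2*(d + 4)*(d - 5)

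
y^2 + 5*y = y*(y + 5)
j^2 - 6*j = j*(j - 6)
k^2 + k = k*(k + 1)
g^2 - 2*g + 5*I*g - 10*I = (g - 2)*(g + 5*I)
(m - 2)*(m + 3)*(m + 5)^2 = m^4 + 11*m^3 + 29*m^2 - 35*m - 150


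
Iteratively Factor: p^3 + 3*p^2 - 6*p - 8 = (p + 1)*(p^2 + 2*p - 8) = (p + 1)*(p + 4)*(p - 2)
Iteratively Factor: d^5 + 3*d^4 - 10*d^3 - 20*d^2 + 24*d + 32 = (d + 4)*(d^4 - d^3 - 6*d^2 + 4*d + 8) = (d + 2)*(d + 4)*(d^3 - 3*d^2 + 4) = (d - 2)*(d + 2)*(d + 4)*(d^2 - d - 2) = (d - 2)*(d + 1)*(d + 2)*(d + 4)*(d - 2)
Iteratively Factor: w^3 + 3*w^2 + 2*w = (w)*(w^2 + 3*w + 2) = w*(w + 2)*(w + 1)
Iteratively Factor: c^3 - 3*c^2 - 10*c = (c + 2)*(c^2 - 5*c) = (c - 5)*(c + 2)*(c)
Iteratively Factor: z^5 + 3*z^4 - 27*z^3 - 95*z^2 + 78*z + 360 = (z - 5)*(z^4 + 8*z^3 + 13*z^2 - 30*z - 72) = (z - 5)*(z + 4)*(z^3 + 4*z^2 - 3*z - 18) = (z - 5)*(z + 3)*(z + 4)*(z^2 + z - 6) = (z - 5)*(z + 3)^2*(z + 4)*(z - 2)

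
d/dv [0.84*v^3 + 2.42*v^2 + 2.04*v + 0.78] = 2.52*v^2 + 4.84*v + 2.04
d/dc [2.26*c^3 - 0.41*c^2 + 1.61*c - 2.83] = 6.78*c^2 - 0.82*c + 1.61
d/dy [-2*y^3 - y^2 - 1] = 2*y*(-3*y - 1)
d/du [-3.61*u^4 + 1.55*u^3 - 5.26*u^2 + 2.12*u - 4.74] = -14.44*u^3 + 4.65*u^2 - 10.52*u + 2.12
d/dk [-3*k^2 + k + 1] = 1 - 6*k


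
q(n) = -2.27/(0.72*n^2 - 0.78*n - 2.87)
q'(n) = -2.27*(0.78 - 1.44*n)/(0.72*n^2 - 0.78*n - 2.87)^2 = (3.2688*n - 1.7706)/(-0.72*n^2 + 0.78*n + 2.87)^2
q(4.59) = -0.26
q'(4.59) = 0.17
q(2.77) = -4.60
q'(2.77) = 29.86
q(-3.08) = -0.36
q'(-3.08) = -0.29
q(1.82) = 1.19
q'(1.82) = 1.15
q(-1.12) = 2.08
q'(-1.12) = -4.54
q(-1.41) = 6.70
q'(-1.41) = -55.59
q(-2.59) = -0.57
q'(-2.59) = -0.65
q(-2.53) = -0.61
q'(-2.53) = -0.73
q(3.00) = -1.79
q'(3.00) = 4.98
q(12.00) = -0.02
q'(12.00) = 0.00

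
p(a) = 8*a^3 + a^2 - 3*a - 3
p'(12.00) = 3477.00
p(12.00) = 13929.00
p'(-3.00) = 207.00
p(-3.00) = -201.00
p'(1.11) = 28.79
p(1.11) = 5.84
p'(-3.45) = 275.76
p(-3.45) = -309.26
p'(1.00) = 23.00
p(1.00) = 3.00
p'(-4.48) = 469.73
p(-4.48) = -688.81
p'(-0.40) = 0.04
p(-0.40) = -2.15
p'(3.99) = 387.06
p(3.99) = 509.12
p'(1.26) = 37.62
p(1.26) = 10.81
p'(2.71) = 178.68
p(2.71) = 155.43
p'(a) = 24*a^2 + 2*a - 3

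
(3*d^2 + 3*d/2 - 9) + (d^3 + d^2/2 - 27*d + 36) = d^3 + 7*d^2/2 - 51*d/2 + 27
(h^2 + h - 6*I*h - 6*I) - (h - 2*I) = h^2 - 6*I*h - 4*I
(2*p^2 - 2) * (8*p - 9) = 16*p^3 - 18*p^2 - 16*p + 18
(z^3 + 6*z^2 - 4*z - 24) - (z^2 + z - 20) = z^3 + 5*z^2 - 5*z - 4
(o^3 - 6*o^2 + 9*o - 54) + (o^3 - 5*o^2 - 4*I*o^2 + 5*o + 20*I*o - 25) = 2*o^3 - 11*o^2 - 4*I*o^2 + 14*o + 20*I*o - 79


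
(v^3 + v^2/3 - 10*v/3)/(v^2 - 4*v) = (3*v^2 + v - 10)/(3*(v - 4))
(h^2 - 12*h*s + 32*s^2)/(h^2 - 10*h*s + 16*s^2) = (-h + 4*s)/(-h + 2*s)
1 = 1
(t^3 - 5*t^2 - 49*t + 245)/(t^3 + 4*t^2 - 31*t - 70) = (t - 7)/(t + 2)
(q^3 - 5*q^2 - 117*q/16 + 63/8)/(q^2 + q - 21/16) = q - 6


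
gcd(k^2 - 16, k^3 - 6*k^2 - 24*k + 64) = k + 4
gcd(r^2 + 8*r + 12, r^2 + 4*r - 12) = r + 6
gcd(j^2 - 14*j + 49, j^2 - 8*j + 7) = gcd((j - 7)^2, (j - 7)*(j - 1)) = j - 7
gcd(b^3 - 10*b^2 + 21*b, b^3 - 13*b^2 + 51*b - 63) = b^2 - 10*b + 21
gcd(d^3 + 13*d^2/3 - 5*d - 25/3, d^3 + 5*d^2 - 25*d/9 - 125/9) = d^2 + 10*d/3 - 25/3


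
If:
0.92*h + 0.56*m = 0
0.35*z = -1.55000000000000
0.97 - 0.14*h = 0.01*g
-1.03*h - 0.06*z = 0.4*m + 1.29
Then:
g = 135.46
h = -2.75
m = 4.51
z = -4.43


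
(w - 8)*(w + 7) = w^2 - w - 56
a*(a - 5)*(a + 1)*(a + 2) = a^4 - 2*a^3 - 13*a^2 - 10*a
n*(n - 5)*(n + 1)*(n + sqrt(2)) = n^4 - 4*n^3 + sqrt(2)*n^3 - 4*sqrt(2)*n^2 - 5*n^2 - 5*sqrt(2)*n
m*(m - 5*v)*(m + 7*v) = m^3 + 2*m^2*v - 35*m*v^2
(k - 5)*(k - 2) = k^2 - 7*k + 10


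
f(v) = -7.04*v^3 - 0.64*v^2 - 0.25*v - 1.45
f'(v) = -21.12*v^2 - 1.28*v - 0.25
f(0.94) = -8.10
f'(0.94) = -20.11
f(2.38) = -100.58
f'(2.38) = -122.93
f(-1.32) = 13.96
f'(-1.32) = -35.36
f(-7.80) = 3302.41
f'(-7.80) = -1275.21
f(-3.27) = 238.68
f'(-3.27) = -221.90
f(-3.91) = 410.57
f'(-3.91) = -318.13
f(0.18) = -1.56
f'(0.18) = -1.16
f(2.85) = -170.33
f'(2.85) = -175.45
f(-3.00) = 183.62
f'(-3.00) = -186.49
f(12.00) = -12261.73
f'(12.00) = -3056.89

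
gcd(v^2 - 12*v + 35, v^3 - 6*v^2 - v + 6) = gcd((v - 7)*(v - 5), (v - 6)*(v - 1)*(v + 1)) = 1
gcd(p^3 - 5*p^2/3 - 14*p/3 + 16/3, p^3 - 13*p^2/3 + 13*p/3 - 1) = p - 1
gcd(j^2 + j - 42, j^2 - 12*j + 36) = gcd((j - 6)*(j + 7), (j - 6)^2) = j - 6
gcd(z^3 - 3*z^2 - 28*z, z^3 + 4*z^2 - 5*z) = z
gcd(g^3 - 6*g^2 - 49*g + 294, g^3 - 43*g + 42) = g^2 + g - 42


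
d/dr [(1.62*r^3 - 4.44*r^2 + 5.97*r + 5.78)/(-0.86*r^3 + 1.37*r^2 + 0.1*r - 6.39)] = (-1.599*r^4 + 10.5924*r^3 - 24.7659*r^2 + 40.906*r - 38.7263)/(0.7396*r^6 - 2.3564*r^5 + 1.7049*r^4 + 11.2648*r^3 - 17.4986*r^2 - 1.278*r + 40.8321)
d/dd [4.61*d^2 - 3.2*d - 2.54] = 9.22*d - 3.2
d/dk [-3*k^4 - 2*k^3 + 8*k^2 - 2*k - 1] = -12*k^3 - 6*k^2 + 16*k - 2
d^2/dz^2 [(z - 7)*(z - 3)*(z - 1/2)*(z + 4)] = 12*z^2 - 39*z - 32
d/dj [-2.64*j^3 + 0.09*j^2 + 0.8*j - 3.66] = -7.92*j^2 + 0.18*j + 0.8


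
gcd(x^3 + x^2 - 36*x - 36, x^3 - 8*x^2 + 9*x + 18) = x^2 - 5*x - 6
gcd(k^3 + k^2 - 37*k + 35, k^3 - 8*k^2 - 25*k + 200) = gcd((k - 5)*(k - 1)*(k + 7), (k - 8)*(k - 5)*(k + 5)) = k - 5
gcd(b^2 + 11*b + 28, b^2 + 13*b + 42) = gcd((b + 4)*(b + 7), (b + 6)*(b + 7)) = b + 7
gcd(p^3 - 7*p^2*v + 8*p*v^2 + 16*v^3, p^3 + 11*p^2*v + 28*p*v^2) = 1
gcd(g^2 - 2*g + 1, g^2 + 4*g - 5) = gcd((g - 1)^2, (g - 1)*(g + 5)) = g - 1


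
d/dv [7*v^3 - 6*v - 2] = 21*v^2 - 6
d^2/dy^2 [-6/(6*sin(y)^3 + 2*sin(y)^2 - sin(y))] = 6*(324*sin(y)^3 + 132*sin(y)^2 - 428*sin(y) - 198 + 13/sin(y) + 12/sin(y)^2 - 2/sin(y)^3)/(6*sin(y)^2 + 2*sin(y) - 1)^3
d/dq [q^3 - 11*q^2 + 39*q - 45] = 3*q^2 - 22*q + 39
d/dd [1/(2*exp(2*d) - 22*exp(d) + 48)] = (11/2 - exp(d))*exp(d)/(exp(2*d) - 11*exp(d) + 24)^2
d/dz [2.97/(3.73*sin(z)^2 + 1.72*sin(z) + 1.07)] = -(22.1562*sin(z) + 5.1084)*cos(z)/(3.73*sin(z)^2 + 1.72*sin(z) + 1.07)^2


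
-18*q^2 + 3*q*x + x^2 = (-3*q + x)*(6*q + x)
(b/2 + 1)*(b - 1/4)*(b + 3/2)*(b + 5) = b^4/2 + 33*b^3/8 + 147*b^2/16 + 79*b/16 - 15/8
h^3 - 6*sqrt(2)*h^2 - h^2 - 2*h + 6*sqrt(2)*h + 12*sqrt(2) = (h - 2)*(h + 1)*(h - 6*sqrt(2))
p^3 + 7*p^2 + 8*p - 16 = (p - 1)*(p + 4)^2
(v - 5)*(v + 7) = v^2 + 2*v - 35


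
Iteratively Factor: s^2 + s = (s + 1)*(s)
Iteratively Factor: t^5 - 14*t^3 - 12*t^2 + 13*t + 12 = (t - 1)*(t^4 + t^3 - 13*t^2 - 25*t - 12) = (t - 4)*(t - 1)*(t^3 + 5*t^2 + 7*t + 3) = (t - 4)*(t - 1)*(t + 3)*(t^2 + 2*t + 1) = (t - 4)*(t - 1)*(t + 1)*(t + 3)*(t + 1)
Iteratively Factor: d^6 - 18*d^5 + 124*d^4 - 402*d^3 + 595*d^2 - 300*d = (d - 1)*(d^5 - 17*d^4 + 107*d^3 - 295*d^2 + 300*d) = (d - 3)*(d - 1)*(d^4 - 14*d^3 + 65*d^2 - 100*d) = (d - 5)*(d - 3)*(d - 1)*(d^3 - 9*d^2 + 20*d) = d*(d - 5)*(d - 3)*(d - 1)*(d^2 - 9*d + 20) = d*(d - 5)^2*(d - 3)*(d - 1)*(d - 4)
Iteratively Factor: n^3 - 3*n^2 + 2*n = (n - 1)*(n^2 - 2*n) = n*(n - 1)*(n - 2)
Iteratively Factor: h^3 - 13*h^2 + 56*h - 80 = (h - 4)*(h^2 - 9*h + 20) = (h - 4)^2*(h - 5)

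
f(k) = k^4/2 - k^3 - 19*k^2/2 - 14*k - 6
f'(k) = 2*k^3 - 3*k^2 - 19*k - 14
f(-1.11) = -0.04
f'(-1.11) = 0.66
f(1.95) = -69.61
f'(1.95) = -47.63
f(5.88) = -22.38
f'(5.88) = 177.15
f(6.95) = 268.69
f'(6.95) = 380.45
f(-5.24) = 327.35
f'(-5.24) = -284.57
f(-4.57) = 173.11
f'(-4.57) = -180.71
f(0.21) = -9.37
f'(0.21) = -18.10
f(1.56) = -51.79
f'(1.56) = -43.35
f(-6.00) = 600.00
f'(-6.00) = -440.00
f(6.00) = 0.00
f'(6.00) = 196.00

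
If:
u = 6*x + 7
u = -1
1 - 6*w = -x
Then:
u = -1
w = -1/18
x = -4/3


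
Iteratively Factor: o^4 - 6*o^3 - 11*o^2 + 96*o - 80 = (o - 4)*(o^3 - 2*o^2 - 19*o + 20) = (o - 4)*(o - 1)*(o^2 - o - 20) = (o - 5)*(o - 4)*(o - 1)*(o + 4)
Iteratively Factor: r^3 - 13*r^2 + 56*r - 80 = (r - 4)*(r^2 - 9*r + 20) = (r - 4)^2*(r - 5)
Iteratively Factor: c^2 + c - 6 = (c + 3)*(c - 2)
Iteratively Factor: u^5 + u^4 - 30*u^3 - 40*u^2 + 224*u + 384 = (u + 3)*(u^4 - 2*u^3 - 24*u^2 + 32*u + 128) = (u + 3)*(u + 4)*(u^3 - 6*u^2 + 32) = (u - 4)*(u + 3)*(u + 4)*(u^2 - 2*u - 8) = (u - 4)*(u + 2)*(u + 3)*(u + 4)*(u - 4)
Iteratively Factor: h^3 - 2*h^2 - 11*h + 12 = (h - 1)*(h^2 - h - 12) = (h - 1)*(h + 3)*(h - 4)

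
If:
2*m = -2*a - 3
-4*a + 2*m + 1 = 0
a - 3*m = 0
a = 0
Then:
No Solution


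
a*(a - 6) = a^2 - 6*a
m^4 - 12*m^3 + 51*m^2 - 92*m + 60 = (m - 5)*(m - 3)*(m - 2)^2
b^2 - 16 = (b - 4)*(b + 4)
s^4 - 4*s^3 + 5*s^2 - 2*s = s*(s - 2)*(s - 1)^2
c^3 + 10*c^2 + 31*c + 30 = (c + 2)*(c + 3)*(c + 5)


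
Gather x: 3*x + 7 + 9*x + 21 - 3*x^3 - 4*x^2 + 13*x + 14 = -3*x^3 - 4*x^2 + 25*x + 42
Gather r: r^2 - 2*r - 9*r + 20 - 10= r^2 - 11*r + 10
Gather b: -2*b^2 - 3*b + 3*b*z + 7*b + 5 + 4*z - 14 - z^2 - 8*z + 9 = -2*b^2 + b*(3*z + 4) - z^2 - 4*z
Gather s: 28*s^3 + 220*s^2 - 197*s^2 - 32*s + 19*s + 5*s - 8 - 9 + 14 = 28*s^3 + 23*s^2 - 8*s - 3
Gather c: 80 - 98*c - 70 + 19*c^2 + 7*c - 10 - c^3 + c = -c^3 + 19*c^2 - 90*c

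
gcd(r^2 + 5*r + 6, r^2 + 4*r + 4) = r + 2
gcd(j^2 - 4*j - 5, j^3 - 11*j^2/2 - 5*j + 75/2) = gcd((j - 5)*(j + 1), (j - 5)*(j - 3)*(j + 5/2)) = j - 5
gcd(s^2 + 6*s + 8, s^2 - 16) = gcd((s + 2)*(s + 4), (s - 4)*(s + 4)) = s + 4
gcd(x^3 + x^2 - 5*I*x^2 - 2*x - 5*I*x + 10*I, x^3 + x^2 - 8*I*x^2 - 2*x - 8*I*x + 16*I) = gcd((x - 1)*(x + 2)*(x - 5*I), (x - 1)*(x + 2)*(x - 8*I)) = x^2 + x - 2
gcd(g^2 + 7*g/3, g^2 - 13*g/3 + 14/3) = 1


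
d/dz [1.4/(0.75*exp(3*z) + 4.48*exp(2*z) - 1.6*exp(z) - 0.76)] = (-3.15*exp(2*z) - 12.544*exp(z) + 2.24)*exp(z)/(0.75*exp(3*z) + 4.48*exp(2*z) - 1.6*exp(z) - 0.76)^2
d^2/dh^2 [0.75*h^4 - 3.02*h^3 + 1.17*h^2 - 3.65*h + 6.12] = 9.0*h^2 - 18.12*h + 2.34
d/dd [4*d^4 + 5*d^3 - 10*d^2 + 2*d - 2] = 16*d^3 + 15*d^2 - 20*d + 2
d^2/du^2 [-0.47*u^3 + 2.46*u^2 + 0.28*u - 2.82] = 4.92 - 2.82*u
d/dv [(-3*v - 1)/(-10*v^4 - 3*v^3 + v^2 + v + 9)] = (30*v^4 + 9*v^3 - 3*v^2 - 3*v - (3*v + 1)*(40*v^3 + 9*v^2 - 2*v - 1) - 27)/(-10*v^4 - 3*v^3 + v^2 + v + 9)^2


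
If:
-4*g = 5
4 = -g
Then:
No Solution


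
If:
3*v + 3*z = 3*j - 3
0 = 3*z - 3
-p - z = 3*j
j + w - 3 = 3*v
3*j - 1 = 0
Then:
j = 1/3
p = -2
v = -5/3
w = -7/3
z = 1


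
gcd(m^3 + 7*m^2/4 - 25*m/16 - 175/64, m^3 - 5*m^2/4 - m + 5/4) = m - 5/4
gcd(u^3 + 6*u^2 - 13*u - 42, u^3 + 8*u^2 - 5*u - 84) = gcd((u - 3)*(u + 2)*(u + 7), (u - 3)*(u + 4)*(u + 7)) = u^2 + 4*u - 21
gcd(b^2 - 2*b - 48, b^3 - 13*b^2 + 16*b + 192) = b - 8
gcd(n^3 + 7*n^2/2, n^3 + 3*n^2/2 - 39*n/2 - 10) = 1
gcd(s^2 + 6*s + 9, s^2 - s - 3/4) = 1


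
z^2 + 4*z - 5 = (z - 1)*(z + 5)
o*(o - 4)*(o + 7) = o^3 + 3*o^2 - 28*o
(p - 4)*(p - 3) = p^2 - 7*p + 12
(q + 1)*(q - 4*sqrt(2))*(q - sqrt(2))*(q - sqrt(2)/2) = q^4 - 11*sqrt(2)*q^3/2 + q^3 - 11*sqrt(2)*q^2/2 + 13*q^2 - 4*sqrt(2)*q + 13*q - 4*sqrt(2)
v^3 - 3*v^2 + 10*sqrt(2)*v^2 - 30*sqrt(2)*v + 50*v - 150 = (v - 3)*(v + 5*sqrt(2))^2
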